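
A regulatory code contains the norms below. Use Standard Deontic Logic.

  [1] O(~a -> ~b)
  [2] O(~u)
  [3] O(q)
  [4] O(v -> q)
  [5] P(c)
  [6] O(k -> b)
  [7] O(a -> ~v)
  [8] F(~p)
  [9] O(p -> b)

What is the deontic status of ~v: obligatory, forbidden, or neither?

Obligatory

F(~p) at premise 8 means O(p).
Applying K to premise 9 (O(p -> b)) and O(p) yields O(b).
The contrapositive of premise 1 (O(~a -> ~b)) is O(b -> a), and O(b) is already established, so O(a).
Applying K to premise 7 (O(a -> ~v)) and O(a) yields O(~v).
Premises 2, 3, 4, 5, 6 do not contribute to this derivation.
Hence ~v is obligatory.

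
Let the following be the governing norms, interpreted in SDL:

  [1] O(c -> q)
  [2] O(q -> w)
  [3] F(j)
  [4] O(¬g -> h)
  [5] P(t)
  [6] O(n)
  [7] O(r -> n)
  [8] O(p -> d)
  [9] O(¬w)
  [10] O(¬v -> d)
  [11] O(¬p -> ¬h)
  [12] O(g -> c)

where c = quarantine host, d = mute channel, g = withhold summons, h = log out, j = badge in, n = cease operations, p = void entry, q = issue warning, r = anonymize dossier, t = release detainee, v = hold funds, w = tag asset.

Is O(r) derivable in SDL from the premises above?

Premise 7 is O(r -> n); even if O(n) held, inferring O(r) would be affirming the consequent — invalid.
No other premise forces O(r). An ideal world satisfying every premise can still have r false, so O(r) is not derivable.

No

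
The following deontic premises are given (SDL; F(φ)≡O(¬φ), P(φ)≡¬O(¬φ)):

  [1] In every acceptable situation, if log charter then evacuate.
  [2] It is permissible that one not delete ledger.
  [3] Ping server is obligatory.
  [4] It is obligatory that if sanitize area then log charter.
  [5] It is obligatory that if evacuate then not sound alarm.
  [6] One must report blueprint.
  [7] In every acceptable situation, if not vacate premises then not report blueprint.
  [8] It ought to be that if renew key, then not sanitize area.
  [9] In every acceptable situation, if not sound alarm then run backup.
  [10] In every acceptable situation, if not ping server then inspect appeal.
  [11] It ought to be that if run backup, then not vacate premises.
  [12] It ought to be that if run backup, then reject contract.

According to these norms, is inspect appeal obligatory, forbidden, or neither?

Neither

Premise 10 is O(¬ping_server → inspect_appeal), but O(¬ping_server) is not derivable from the premises, so it does not yield O(inspect_appeal).
No premise or chain of K-axiom applications forces O(inspect_appeal), and none forces O(¬inspect_appeal). So inspect_appeal is neither obligatory nor forbidden under these norms.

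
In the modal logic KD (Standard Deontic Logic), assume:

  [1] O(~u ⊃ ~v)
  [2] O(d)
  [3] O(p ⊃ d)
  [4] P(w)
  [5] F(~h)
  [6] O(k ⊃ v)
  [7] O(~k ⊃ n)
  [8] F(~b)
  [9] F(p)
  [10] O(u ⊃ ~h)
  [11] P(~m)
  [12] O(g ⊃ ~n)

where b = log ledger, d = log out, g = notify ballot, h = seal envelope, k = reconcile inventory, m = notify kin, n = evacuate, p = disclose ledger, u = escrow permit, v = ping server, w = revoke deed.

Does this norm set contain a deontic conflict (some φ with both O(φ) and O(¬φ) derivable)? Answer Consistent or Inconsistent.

Premise 3 is O(p ⊃ d); even if O(d) held, inferring O(p) would be affirming the consequent — invalid.
So O(p) is not derivable, and the apparent clash with O(~p) does not arise.
A world satisfying every obligation exists (e.g. b=true, d=true, g=false, h=true, k=false, m=false, n=true, p=false, u=false, v=false, w=false); no atom is both obligatory and forbidden, so the set is consistent.

Consistent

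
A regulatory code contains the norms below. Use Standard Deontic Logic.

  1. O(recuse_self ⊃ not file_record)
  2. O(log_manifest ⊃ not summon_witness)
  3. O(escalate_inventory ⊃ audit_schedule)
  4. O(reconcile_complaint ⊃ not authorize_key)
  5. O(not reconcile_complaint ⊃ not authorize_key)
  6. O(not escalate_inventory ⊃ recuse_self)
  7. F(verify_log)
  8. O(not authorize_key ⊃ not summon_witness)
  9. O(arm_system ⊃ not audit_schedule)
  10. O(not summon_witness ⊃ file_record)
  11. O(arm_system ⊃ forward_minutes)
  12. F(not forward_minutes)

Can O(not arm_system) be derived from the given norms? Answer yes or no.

By case analysis on not reconcile_complaint: premise 5 gives O(not reconcile_complaint ⊃ not authorize_key) and premise 4 gives O(reconcile_complaint ⊃ not authorize_key), so O(not authorize_key) either way.
From O(not authorize_key) and premise 8, O(not authorize_key ⊃ not summon_witness), we obtain O(not summon_witness).
Applying K to premise 10 (O(not summon_witness ⊃ file_record)) and O(not summon_witness) yields O(file_record).
Premise 1, O(recuse_self ⊃ not file_record), contraposes to O(file_record ⊃ not recuse_self); with O(file_record) we get O(not recuse_self).
Premise 6, O(not escalate_inventory ⊃ recuse_self), contraposes to O(not recuse_self ⊃ escalate_inventory); with O(not recuse_self) we get O(escalate_inventory).
From O(escalate_inventory) and premise 3, O(escalate_inventory ⊃ audit_schedule), we obtain O(audit_schedule).
The contrapositive of premise 9 (O(arm_system ⊃ not audit_schedule)) is O(audit_schedule ⊃ not arm_system), and O(audit_schedule) is already established, so O(not arm_system).
Premises 2, 7, 11, 12 do not contribute to this derivation.
So O(not arm_system) follows.

Yes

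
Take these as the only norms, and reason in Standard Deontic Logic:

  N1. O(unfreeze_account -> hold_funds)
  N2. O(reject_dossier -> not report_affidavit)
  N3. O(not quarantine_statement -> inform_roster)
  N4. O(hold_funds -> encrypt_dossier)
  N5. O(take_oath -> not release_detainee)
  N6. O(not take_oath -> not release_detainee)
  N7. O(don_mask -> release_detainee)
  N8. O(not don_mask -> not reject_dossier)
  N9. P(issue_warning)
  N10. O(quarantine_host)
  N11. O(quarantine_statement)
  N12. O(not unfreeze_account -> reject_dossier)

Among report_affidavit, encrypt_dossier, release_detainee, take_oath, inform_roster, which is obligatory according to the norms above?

By case analysis on take_oath: premise 5 gives O(take_oath -> not release_detainee) and premise 6 gives O(not take_oath -> not release_detainee), so O(not release_detainee) either way.
Premise 7, O(don_mask -> release_detainee), contraposes to O(not release_detainee -> not don_mask); with O(not release_detainee) we get O(not don_mask).
Premise 8 is O(not don_mask -> not reject_dossier); since O(not don_mask), deontic closure gives O(not reject_dossier).
Premise 12 is O(not unfreeze_account -> reject_dossier); contrapositively O(not reject_dossier -> unfreeze_account). Since O(not reject_dossier) holds, K gives O(unfreeze_account).
Applying K to premise 1 (O(unfreeze_account -> hold_funds)) and O(unfreeze_account) yields O(hold_funds).
From O(hold_funds) and premise 4, O(hold_funds -> encrypt_dossier), we obtain O(encrypt_dossier).
So O(encrypt_dossier) holds — encrypt_dossier is obligatory. None of the other listed options is made obligatory by any chain of premises.

encrypt_dossier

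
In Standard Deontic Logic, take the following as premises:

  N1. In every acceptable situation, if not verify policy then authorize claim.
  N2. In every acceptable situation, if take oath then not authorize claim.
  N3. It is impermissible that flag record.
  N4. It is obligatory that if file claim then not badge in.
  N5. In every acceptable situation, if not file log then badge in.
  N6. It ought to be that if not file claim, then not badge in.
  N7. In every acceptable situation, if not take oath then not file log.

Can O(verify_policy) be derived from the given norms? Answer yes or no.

Yes

Premises 4 and 6 cover both cases: O(file_claim → ¬badge_in) and O(¬file_claim → ¬badge_in). Since file_claim ∨ ¬file_claim is a tautology, O(¬badge_in) follows.
Premise 5, O(¬file_log → badge_in), contraposes to O(¬badge_in → file_log); with O(¬badge_in) we get O(file_log).
Premise 7 is O(¬take_oath → ¬file_log); contrapositively O(file_log → take_oath). Since O(file_log) holds, K gives O(take_oath).
With premise 2, O(take_oath → ¬authorize_claim), the K-axiom yields O(¬authorize_claim).
Premise 1 is O(¬verify_policy → authorize_claim); contrapositively O(¬authorize_claim → verify_policy). Since O(¬authorize_claim) holds, K gives O(verify_policy).
Premise 3 does not contribute to this derivation.
So O(verify_policy) follows.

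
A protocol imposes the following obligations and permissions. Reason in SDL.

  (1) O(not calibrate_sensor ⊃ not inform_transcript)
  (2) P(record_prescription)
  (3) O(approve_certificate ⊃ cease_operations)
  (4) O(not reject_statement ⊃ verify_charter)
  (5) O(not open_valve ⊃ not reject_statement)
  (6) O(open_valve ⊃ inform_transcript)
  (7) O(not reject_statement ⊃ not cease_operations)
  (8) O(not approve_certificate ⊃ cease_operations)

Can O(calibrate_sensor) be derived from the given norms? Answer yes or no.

Premises 8 and 3 are O(not approve_certificate ⊃ cease_operations) and O(approve_certificate ⊃ cease_operations); every ideal world satisfies not approve_certificate or approve_certificate, so in either case cease_operations holds — hence O(cease_operations).
Premise 7 is O(not reject_statement ⊃ not cease_operations); contrapositively O(cease_operations ⊃ reject_statement). Since O(cease_operations) holds, K gives O(reject_statement).
The contrapositive of premise 5 (O(not open_valve ⊃ not reject_statement)) is O(reject_statement ⊃ open_valve), and O(reject_statement) is already established, so O(open_valve).
With premise 6, O(open_valve ⊃ inform_transcript), the K-axiom yields O(inform_transcript).
Premise 1 is O(not calibrate_sensor ⊃ not inform_transcript); contrapositively O(inform_transcript ⊃ calibrate_sensor). Since O(inform_transcript) holds, K gives O(calibrate_sensor).
Premises 2, 4 do not contribute to this derivation.
So O(calibrate_sensor) follows.

Yes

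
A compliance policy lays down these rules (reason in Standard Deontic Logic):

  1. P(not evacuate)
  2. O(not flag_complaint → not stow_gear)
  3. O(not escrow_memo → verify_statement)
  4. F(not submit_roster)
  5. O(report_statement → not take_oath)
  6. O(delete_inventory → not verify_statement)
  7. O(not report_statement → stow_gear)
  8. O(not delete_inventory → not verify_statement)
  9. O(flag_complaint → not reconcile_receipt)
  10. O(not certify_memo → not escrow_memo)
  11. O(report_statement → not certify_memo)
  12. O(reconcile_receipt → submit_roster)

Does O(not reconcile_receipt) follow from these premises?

Premises 8 and 6 are O(not delete_inventory → not verify_statement) and O(delete_inventory → not verify_statement); every ideal world satisfies not delete_inventory or delete_inventory, so in either case not verify_statement holds — hence O(not verify_statement).
Premise 3 is O(not escrow_memo → verify_statement); contrapositively O(not verify_statement → escrow_memo). Since O(not verify_statement) holds, K gives O(escrow_memo).
Premise 10 is O(not certify_memo → not escrow_memo); contrapositively O(escrow_memo → certify_memo). Since O(escrow_memo) holds, K gives O(certify_memo).
Premise 11 is O(report_statement → not certify_memo); contrapositively O(certify_memo → not report_statement). Since O(certify_memo) holds, K gives O(not report_statement).
Applying K to premise 7 (O(not report_statement → stow_gear)) and O(not report_statement) yields O(stow_gear).
Premise 2 is O(not flag_complaint → not stow_gear); contrapositively O(stow_gear → flag_complaint). Since O(stow_gear) holds, K gives O(flag_complaint).
With premise 9, O(flag_complaint → not reconcile_receipt), the K-axiom yields O(not reconcile_receipt).
Premises 1, 4, 5, 12 do not contribute to this derivation.
So O(not reconcile_receipt) follows.

Yes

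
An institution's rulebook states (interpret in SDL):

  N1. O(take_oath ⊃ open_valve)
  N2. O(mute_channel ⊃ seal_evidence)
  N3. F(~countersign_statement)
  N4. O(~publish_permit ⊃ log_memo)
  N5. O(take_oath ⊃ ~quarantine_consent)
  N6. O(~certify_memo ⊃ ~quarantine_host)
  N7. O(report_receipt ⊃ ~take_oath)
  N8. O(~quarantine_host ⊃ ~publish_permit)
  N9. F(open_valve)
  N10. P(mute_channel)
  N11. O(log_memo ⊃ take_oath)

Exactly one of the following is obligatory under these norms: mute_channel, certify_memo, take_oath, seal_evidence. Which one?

certify_memo

F(open_valve) at premise 9 means O(~open_valve).
The contrapositive of premise 1 (O(take_oath ⊃ open_valve)) is O(~open_valve ⊃ ~take_oath), and O(~open_valve) is already established, so O(~take_oath).
Premise 11 is O(log_memo ⊃ take_oath); contrapositively O(~take_oath ⊃ ~log_memo). Since O(~take_oath) holds, K gives O(~log_memo).
The contrapositive of premise 4 (O(~publish_permit ⊃ log_memo)) is O(~log_memo ⊃ publish_permit), and O(~log_memo) is already established, so O(publish_permit).
Premise 8 is O(~quarantine_host ⊃ ~publish_permit); contrapositively O(publish_permit ⊃ quarantine_host). Since O(publish_permit) holds, K gives O(quarantine_host).
Premise 6, O(~certify_memo ⊃ ~quarantine_host), contraposes to O(quarantine_host ⊃ certify_memo); with O(quarantine_host) we get O(certify_memo).
So O(certify_memo) holds — certify_memo is obligatory. None of the other listed options is made obligatory by any chain of premises.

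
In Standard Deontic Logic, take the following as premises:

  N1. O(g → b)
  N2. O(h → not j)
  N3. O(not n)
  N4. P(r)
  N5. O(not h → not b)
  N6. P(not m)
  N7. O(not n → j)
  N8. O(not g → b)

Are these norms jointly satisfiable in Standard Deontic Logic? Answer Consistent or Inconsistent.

Inconsistent

By case analysis on not g: premise 8 gives O(not g → b) and premise 1 gives O(g → b), so O(b) either way.
The contrapositive of premise 5 (O(not h → not b)) is O(b → h), and O(b) is already established, so O(h).
With premise 2, O(h → not j), the K-axiom yields O(not j).
The contrapositive of premise 7 (O(not n → j)) is O(not j → n), and O(not j) is already established, so O(n).
But premise 3 directly asserts O(not n).
We now have both O(n) and O(not n) — n is simultaneously obligatory and forbidden, violating the D-axiom.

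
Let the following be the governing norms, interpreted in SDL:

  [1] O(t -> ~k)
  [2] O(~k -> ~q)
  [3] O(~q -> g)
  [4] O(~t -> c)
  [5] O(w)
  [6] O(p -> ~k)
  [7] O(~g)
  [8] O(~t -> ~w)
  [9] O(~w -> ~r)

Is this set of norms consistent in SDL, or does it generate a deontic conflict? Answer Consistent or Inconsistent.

Premise 5 states O(w) outright.
Premise 8 is O(~t -> ~w); contrapositively O(w -> t). Since O(w) holds, K gives O(t).
With premise 1, O(t -> ~k), the K-axiom yields O(~k).
Applying K to premise 2 (O(~k -> ~q)) and O(~k) yields O(~q).
Applying K to premise 3 (O(~q -> g)) and O(~q) yields O(g).
But premise 7 directly asserts O(~g).
We now have both O(g) and O(~g) — g is simultaneously obligatory and forbidden, violating the D-axiom.

Inconsistent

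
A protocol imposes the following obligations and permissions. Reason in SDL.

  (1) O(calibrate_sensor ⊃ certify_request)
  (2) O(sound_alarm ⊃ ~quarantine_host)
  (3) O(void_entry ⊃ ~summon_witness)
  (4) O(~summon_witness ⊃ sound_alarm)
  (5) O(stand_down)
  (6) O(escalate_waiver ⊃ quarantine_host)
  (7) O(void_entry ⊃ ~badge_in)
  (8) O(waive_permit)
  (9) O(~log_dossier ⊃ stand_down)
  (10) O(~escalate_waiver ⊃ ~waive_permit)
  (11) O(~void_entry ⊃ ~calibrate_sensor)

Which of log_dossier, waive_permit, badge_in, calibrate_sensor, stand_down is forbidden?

From premise 8 we have O(waive_permit).
Premise 10 is O(~escalate_waiver ⊃ ~waive_permit); contrapositively O(waive_permit ⊃ escalate_waiver). Since O(waive_permit) holds, K gives O(escalate_waiver).
With premise 6, O(escalate_waiver ⊃ quarantine_host), the K-axiom yields O(quarantine_host).
Premise 2 is O(sound_alarm ⊃ ~quarantine_host); contrapositively O(quarantine_host ⊃ ~sound_alarm). Since O(quarantine_host) holds, K gives O(~sound_alarm).
Premise 4 is O(~summon_witness ⊃ sound_alarm); contrapositively O(~sound_alarm ⊃ summon_witness). Since O(~sound_alarm) holds, K gives O(summon_witness).
The contrapositive of premise 3 (O(void_entry ⊃ ~summon_witness)) is O(summon_witness ⊃ ~void_entry), and O(summon_witness) is already established, so O(~void_entry).
Applying K to premise 11 (O(~void_entry ⊃ ~calibrate_sensor)) and O(~void_entry) yields O(~calibrate_sensor).
So O(~calibrate_sensor) holds, i.e. calibrate_sensor is forbidden. None of the other listed options is forbidden under the premises.

calibrate_sensor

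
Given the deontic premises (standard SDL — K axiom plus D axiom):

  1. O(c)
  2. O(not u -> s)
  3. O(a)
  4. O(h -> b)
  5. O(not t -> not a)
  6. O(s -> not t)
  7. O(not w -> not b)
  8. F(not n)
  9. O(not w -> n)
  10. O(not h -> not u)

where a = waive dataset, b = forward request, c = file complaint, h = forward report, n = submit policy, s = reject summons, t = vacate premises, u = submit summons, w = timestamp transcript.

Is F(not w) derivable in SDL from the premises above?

Premise 3 states O(a) outright.
The contrapositive of premise 5 (O(not t -> not a)) is O(a -> t), and O(a) is already established, so O(t).
Premise 6 is O(s -> not t); contrapositively O(t -> not s). Since O(t) holds, K gives O(not s).
The contrapositive of premise 2 (O(not u -> s)) is O(not s -> u), and O(not s) is already established, so O(u).
The contrapositive of premise 10 (O(not h -> not u)) is O(u -> h), and O(u) is already established, so O(h).
Applying K to premise 4 (O(h -> b)) and O(h) yields O(b).
Premise 7 is O(not w -> not b); contrapositively O(b -> w). Since O(b) holds, K gives O(w).
Premises 1, 8, 9 do not contribute to this derivation.
So O(w) holds, i.e. F(not w). The claim follows.

Yes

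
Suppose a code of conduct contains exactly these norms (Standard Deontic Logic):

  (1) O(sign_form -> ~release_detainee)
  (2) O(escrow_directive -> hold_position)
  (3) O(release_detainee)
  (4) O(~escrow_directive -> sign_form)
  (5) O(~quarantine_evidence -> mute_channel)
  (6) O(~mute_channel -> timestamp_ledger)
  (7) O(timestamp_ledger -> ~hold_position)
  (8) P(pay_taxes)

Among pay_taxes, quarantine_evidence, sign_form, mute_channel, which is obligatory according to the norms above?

Premise 3 states O(release_detainee) outright.
Premise 1 is O(sign_form -> ~release_detainee); contrapositively O(release_detainee -> ~sign_form). Since O(release_detainee) holds, K gives O(~sign_form).
Premise 4, O(~escrow_directive -> sign_form), contraposes to O(~sign_form -> escrow_directive); with O(~sign_form) we get O(escrow_directive).
With premise 2, O(escrow_directive -> hold_position), the K-axiom yields O(hold_position).
The contrapositive of premise 7 (O(timestamp_ledger -> ~hold_position)) is O(hold_position -> ~timestamp_ledger), and O(hold_position) is already established, so O(~timestamp_ledger).
Premise 6 is O(~mute_channel -> timestamp_ledger); contrapositively O(~timestamp_ledger -> mute_channel). Since O(~timestamp_ledger) holds, K gives O(mute_channel).
So O(mute_channel) holds — mute_channel is obligatory. None of the other listed options is made obligatory by any chain of premises.

mute_channel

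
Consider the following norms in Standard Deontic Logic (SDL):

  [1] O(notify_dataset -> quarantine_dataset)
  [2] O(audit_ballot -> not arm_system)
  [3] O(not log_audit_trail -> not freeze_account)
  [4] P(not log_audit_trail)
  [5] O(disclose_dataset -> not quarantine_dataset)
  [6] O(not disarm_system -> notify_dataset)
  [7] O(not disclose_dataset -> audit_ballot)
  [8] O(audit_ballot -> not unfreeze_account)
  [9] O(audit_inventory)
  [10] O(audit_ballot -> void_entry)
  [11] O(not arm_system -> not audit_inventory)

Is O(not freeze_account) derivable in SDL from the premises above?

Premise 3 is O(not log_audit_trail -> not freeze_account), but O(not log_audit_trail) is not derivable from the premises (the permission P(not log_audit_trail) asserts only not O(log_audit_trail), not O(not log_audit_trail)), so it does not yield O(not freeze_account).
No other premise forces O(not freeze_account). An ideal world satisfying every premise can still have not freeze_account false, so O(not freeze_account) is not derivable.

No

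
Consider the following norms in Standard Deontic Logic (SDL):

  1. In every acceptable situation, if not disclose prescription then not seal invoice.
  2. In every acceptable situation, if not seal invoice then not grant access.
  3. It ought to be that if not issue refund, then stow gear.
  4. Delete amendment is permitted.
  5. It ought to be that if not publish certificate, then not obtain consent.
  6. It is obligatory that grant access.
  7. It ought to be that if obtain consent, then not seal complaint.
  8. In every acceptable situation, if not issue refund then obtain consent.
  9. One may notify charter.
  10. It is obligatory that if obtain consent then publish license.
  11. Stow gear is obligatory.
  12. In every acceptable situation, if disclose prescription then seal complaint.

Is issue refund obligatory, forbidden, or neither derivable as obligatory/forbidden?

Obligatory

From premise 6 we have O(grant_access).
The contrapositive of premise 2 (O(¬seal_invoice → ¬grant_access)) is O(grant_access → seal_invoice), and O(grant_access) is already established, so O(seal_invoice).
The contrapositive of premise 1 (O(¬disclose_prescription → ¬seal_invoice)) is O(seal_invoice → disclose_prescription), and O(seal_invoice) is already established, so O(disclose_prescription).
With premise 12, O(disclose_prescription → seal_complaint), the K-axiom yields O(seal_complaint).
Premise 7, O(obtain_consent → ¬seal_complaint), contraposes to O(seal_complaint → ¬obtain_consent); with O(seal_complaint) we get O(¬obtain_consent).
The contrapositive of premise 8 (O(¬issue_refund → obtain_consent)) is O(¬obtain_consent → issue_refund), and O(¬obtain_consent) is already established, so O(issue_refund).
Premises 3, 4, 5, 9, 10, 11 do not contribute to this derivation.
Hence issue_refund is obligatory.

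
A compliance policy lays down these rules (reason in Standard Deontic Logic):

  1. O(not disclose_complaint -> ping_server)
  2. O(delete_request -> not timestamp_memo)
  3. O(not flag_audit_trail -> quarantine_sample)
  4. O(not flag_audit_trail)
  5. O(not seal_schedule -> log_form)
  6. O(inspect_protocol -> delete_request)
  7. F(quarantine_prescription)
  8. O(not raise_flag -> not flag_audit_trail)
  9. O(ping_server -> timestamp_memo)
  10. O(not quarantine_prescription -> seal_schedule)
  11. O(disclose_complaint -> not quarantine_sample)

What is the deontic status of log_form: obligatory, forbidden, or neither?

Premise 5 is O(not seal_schedule -> log_form), but O(not seal_schedule) is not derivable from the premises, so it does not yield O(log_form).
No premise or chain of K-axiom applications forces O(log_form), and none forces O(not log_form). So log_form is neither obligatory nor forbidden under these norms.

Neither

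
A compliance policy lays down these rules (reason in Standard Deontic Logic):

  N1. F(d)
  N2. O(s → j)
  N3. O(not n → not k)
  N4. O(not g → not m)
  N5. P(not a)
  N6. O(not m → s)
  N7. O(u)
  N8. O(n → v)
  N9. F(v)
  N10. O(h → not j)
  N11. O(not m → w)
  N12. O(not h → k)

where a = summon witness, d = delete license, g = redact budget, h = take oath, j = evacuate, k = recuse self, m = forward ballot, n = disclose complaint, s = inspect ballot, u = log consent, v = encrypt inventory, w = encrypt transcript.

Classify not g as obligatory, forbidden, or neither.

F(v) at premise 9 means O(not v).
The contrapositive of premise 8 (O(n → v)) is O(not v → not n), and O(not v) is already established, so O(not n).
With premise 3, O(not n → not k), the K-axiom yields O(not k).
The contrapositive of premise 12 (O(not h → k)) is O(not k → h), and O(not k) is already established, so O(h).
From O(h) and premise 10, O(h → not j), we obtain O(not j).
The contrapositive of premise 2 (O(s → j)) is O(not j → not s), and O(not j) is already established, so O(not s).
Premise 6 is O(not m → s); contrapositively O(not s → m). Since O(not s) holds, K gives O(m).
Premise 4, O(not g → not m), contraposes to O(m → g); with O(m) we get O(g).
Premises 1, 5, 7, 11 do not contribute to this derivation.
Thus O(g), which is F(not g): not g is forbidden.

Forbidden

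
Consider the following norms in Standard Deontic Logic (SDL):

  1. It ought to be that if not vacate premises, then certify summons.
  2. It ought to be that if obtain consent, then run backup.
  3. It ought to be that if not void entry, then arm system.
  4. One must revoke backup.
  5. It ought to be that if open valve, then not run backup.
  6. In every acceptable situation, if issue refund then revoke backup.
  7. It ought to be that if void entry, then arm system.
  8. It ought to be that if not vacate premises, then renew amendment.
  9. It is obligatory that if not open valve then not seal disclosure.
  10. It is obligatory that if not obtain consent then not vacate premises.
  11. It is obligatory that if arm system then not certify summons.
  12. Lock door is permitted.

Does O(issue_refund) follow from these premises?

No

Premise 6 is O(issue_refund → revoke_backup); even if O(revoke_backup) held, inferring O(issue_refund) would be affirming the consequent — invalid.
No other premise forces O(issue_refund). An ideal world satisfying every premise can still have issue_refund false, so O(issue_refund) is not derivable.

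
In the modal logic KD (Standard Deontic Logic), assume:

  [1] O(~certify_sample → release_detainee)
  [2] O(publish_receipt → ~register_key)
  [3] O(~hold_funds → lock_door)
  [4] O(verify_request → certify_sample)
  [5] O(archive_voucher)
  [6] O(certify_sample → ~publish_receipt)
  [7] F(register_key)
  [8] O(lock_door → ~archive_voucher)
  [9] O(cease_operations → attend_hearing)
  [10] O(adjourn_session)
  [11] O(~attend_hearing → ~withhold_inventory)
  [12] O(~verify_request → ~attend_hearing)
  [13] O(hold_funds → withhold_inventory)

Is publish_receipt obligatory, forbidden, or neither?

Premise 5 states O(archive_voucher) outright.
Premise 8, O(lock_door → ~archive_voucher), contraposes to O(archive_voucher → ~lock_door); with O(archive_voucher) we get O(~lock_door).
Premise 3, O(~hold_funds → lock_door), contraposes to O(~lock_door → hold_funds); with O(~lock_door) we get O(hold_funds).
Applying K to premise 13 (O(hold_funds → withhold_inventory)) and O(hold_funds) yields O(withhold_inventory).
Premise 11, O(~attend_hearing → ~withhold_inventory), contraposes to O(withhold_inventory → attend_hearing); with O(withhold_inventory) we get O(attend_hearing).
Premise 12, O(~verify_request → ~attend_hearing), contraposes to O(attend_hearing → verify_request); with O(attend_hearing) we get O(verify_request).
Premise 4 is O(verify_request → certify_sample); since O(verify_request), deontic closure gives O(certify_sample).
From O(certify_sample) and premise 6, O(certify_sample → ~publish_receipt), we obtain O(~publish_receipt).
Premises 1, 2, 7, 9, 10 do not contribute to this derivation.
Thus O(~publish_receipt), which is F(publish_receipt): publish_receipt is forbidden.

Forbidden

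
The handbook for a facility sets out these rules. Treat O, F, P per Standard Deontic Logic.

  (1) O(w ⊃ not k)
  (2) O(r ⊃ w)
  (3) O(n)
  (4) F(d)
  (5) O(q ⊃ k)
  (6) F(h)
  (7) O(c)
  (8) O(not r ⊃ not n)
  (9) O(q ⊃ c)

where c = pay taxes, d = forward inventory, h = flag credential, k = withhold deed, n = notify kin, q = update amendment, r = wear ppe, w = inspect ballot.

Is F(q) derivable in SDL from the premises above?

From premise 3 we have O(n).
The contrapositive of premise 8 (O(not r ⊃ not n)) is O(n ⊃ r), and O(n) is already established, so O(r).
With premise 2, O(r ⊃ w), the K-axiom yields O(w).
With premise 1, O(w ⊃ not k), the K-axiom yields O(not k).
The contrapositive of premise 5 (O(q ⊃ k)) is O(not k ⊃ not q), and O(not k) is already established, so O(not q).
Premises 4, 6, 7, 9 do not contribute to this derivation.
So O(not q) holds, i.e. F(q). The claim follows.

Yes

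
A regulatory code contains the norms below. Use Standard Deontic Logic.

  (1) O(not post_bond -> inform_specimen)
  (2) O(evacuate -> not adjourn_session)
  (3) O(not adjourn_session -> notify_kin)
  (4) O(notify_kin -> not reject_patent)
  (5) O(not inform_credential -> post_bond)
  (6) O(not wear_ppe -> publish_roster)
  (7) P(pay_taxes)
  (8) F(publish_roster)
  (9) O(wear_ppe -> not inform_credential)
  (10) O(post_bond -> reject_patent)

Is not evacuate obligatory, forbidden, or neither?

Obligatory

F(publish_roster) at premise 8 means O(not publish_roster).
Premise 6 is O(not wear_ppe -> publish_roster); contrapositively O(not publish_roster -> wear_ppe). Since O(not publish_roster) holds, K gives O(wear_ppe).
Premise 9 is O(wear_ppe -> not inform_credential); since O(wear_ppe), deontic closure gives O(not inform_credential).
From O(not inform_credential) and premise 5, O(not inform_credential -> post_bond), we obtain O(post_bond).
Applying K to premise 10 (O(post_bond -> reject_patent)) and O(post_bond) yields O(reject_patent).
Premise 4 is O(notify_kin -> not reject_patent); contrapositively O(reject_patent -> not notify_kin). Since O(reject_patent) holds, K gives O(not notify_kin).
The contrapositive of premise 3 (O(not adjourn_session -> notify_kin)) is O(not notify_kin -> adjourn_session), and O(not notify_kin) is already established, so O(adjourn_session).
Premise 2 is O(evacuate -> not adjourn_session); contrapositively O(adjourn_session -> not evacuate). Since O(adjourn_session) holds, K gives O(not evacuate).
Premises 1, 7 do not contribute to this derivation.
Hence not evacuate is obligatory.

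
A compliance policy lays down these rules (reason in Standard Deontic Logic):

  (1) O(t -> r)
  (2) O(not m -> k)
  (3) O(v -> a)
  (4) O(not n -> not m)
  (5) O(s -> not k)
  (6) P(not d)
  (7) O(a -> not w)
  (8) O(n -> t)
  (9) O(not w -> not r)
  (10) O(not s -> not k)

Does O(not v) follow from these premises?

Yes

Premises 5 and 10 cover both cases: O(s -> not k) and O(not s -> not k). Since s ∨ not s is a tautology, O(not k) follows.
The contrapositive of premise 2 (O(not m -> k)) is O(not k -> m), and O(not k) is already established, so O(m).
Premise 4 is O(not n -> not m); contrapositively O(m -> n). Since O(m) holds, K gives O(n).
Premise 8 is O(n -> t); since O(n), deontic closure gives O(t).
Applying K to premise 1 (O(t -> r)) and O(t) yields O(r).
Premise 9, O(not w -> not r), contraposes to O(r -> w); with O(r) we get O(w).
Premise 7, O(a -> not w), contraposes to O(w -> not a); with O(w) we get O(not a).
The contrapositive of premise 3 (O(v -> a)) is O(not a -> not v), and O(not a) is already established, so O(not v).
Premise 6 does not contribute to this derivation.
So O(not v) follows.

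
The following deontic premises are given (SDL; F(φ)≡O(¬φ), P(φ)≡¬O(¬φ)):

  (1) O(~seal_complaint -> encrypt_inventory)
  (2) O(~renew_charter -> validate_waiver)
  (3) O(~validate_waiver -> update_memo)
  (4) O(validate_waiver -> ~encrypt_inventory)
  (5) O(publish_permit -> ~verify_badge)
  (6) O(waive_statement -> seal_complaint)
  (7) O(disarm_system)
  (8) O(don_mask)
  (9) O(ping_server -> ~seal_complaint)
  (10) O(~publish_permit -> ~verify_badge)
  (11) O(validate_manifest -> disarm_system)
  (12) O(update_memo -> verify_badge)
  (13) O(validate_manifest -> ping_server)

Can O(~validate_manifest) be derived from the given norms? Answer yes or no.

Yes

By case analysis on publish_permit: premise 5 gives O(publish_permit -> ~verify_badge) and premise 10 gives O(~publish_permit -> ~verify_badge), so O(~verify_badge) either way.
The contrapositive of premise 12 (O(update_memo -> verify_badge)) is O(~verify_badge -> ~update_memo), and O(~verify_badge) is already established, so O(~update_memo).
The contrapositive of premise 3 (O(~validate_waiver -> update_memo)) is O(~update_memo -> validate_waiver), and O(~update_memo) is already established, so O(validate_waiver).
Applying K to premise 4 (O(validate_waiver -> ~encrypt_inventory)) and O(validate_waiver) yields O(~encrypt_inventory).
Premise 1 is O(~seal_complaint -> encrypt_inventory); contrapositively O(~encrypt_inventory -> seal_complaint). Since O(~encrypt_inventory) holds, K gives O(seal_complaint).
Premise 9, O(ping_server -> ~seal_complaint), contraposes to O(seal_complaint -> ~ping_server); with O(seal_complaint) we get O(~ping_server).
The contrapositive of premise 13 (O(validate_manifest -> ping_server)) is O(~ping_server -> ~validate_manifest), and O(~ping_server) is already established, so O(~validate_manifest).
Premises 2, 6, 7, 8, 11 do not contribute to this derivation.
So O(~validate_manifest) follows.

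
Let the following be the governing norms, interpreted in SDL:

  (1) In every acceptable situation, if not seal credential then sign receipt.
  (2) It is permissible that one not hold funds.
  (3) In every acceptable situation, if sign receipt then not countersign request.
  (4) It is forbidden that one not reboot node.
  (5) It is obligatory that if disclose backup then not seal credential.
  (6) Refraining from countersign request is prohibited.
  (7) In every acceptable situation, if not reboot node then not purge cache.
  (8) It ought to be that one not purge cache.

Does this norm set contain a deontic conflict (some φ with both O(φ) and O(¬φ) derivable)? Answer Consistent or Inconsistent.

Premise 7 is O(¬reboot_node → ¬purge_cache); even if O(¬purge_cache) held, inferring O(¬reboot_node) would be affirming the consequent — invalid.
So O(¬reboot_node) is not derivable, and the apparent clash with O(reboot_node) does not arise.
A world satisfying every obligation exists (e.g. countersign_request=true, disclose_backup=false, hold_funds=false, purge_cache=false, reboot_node=true, seal_credential=true, sign_receipt=false); no atom is both obligatory and forbidden, so the set is consistent.

Consistent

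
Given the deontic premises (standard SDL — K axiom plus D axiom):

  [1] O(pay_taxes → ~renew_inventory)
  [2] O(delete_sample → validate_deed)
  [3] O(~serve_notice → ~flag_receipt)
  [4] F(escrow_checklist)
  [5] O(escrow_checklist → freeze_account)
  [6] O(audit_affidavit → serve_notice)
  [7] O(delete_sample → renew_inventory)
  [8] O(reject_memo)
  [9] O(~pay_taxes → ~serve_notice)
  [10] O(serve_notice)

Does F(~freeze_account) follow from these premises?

Premise 5 is O(escrow_checklist → freeze_account), but O(escrow_checklist) is not derivable from the premises, so it does not yield O(freeze_account).
No other premise forces O(freeze_account). An ideal world satisfying every premise can still have ~freeze_account true, so F(~freeze_account) is not derivable.

No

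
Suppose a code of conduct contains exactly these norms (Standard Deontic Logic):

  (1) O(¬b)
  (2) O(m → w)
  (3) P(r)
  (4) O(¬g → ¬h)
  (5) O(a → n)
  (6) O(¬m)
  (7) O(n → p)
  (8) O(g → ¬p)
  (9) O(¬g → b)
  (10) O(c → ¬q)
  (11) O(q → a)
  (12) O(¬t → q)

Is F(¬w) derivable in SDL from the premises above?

No

Premise 2 is O(m → w), but O(m) is not derivable from the premises, so it does not yield O(w).
No other premise forces O(w). An ideal world satisfying every premise can still have ¬w true, so F(¬w) is not derivable.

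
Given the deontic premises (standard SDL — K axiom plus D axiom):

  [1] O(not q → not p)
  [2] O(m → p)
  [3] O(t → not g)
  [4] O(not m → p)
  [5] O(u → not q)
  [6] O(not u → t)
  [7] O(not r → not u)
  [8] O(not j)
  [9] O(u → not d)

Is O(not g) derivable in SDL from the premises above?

Premises 2 and 4 are O(m → p) and O(not m → p); every ideal world satisfies m or not m, so in either case p holds — hence O(p).
The contrapositive of premise 1 (O(not q → not p)) is O(p → q), and O(p) is already established, so O(q).
Premise 5, O(u → not q), contraposes to O(q → not u); with O(q) we get O(not u).
Premise 6 is O(not u → t); since O(not u), deontic closure gives O(t).
Applying K to premise 3 (O(t → not g)) and O(t) yields O(not g).
Premises 7, 8, 9 do not contribute to this derivation.
So O(not g) follows.

Yes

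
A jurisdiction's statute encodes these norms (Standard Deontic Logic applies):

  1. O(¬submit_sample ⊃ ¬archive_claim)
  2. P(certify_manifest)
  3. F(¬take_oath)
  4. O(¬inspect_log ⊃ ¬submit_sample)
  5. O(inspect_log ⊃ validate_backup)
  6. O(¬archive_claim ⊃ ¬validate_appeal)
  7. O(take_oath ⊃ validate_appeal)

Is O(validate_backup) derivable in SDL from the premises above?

Yes

F(¬take_oath) at premise 3 means O(take_oath).
From O(take_oath) and premise 7, O(take_oath ⊃ validate_appeal), we obtain O(validate_appeal).
The contrapositive of premise 6 (O(¬archive_claim ⊃ ¬validate_appeal)) is O(validate_appeal ⊃ archive_claim), and O(validate_appeal) is already established, so O(archive_claim).
Premise 1, O(¬submit_sample ⊃ ¬archive_claim), contraposes to O(archive_claim ⊃ submit_sample); with O(archive_claim) we get O(submit_sample).
Premise 4 is O(¬inspect_log ⊃ ¬submit_sample); contrapositively O(submit_sample ⊃ inspect_log). Since O(submit_sample) holds, K gives O(inspect_log).
From O(inspect_log) and premise 5, O(inspect_log ⊃ validate_backup), we obtain O(validate_backup).
Premise 2 does not contribute to this derivation.
So O(validate_backup) follows.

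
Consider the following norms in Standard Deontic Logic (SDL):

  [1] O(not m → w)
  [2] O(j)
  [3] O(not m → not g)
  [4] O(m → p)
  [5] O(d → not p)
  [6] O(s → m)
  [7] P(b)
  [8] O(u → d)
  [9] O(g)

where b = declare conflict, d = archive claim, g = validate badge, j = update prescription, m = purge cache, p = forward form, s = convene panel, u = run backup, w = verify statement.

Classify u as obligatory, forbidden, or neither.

From premise 9 we have O(g).
The contrapositive of premise 3 (O(not m → not g)) is O(g → m), and O(g) is already established, so O(m).
Premise 4 is O(m → p); since O(m), deontic closure gives O(p).
Premise 5 is O(d → not p); contrapositively O(p → not d). Since O(p) holds, K gives O(not d).
The contrapositive of premise 8 (O(u → d)) is O(not d → not u), and O(not d) is already established, so O(not u).
Premises 1, 2, 6, 7 do not contribute to this derivation.
Thus O(not u), which is F(u): u is forbidden.

Forbidden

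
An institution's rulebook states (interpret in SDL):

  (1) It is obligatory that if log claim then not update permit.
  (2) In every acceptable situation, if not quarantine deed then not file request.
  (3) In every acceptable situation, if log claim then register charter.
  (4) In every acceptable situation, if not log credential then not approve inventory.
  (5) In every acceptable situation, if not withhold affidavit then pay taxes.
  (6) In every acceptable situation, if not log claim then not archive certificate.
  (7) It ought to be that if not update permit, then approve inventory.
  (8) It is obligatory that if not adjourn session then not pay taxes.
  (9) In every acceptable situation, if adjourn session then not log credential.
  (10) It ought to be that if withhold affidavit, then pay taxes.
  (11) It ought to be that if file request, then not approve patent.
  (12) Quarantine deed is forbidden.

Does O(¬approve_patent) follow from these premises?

No

Premise 11 is O(file_request → ¬approve_patent), but O(file_request) is not derivable from the premises, so it does not yield O(¬approve_patent).
No other premise forces O(¬approve_patent). An ideal world satisfying every premise can still have ¬approve_patent false, so O(¬approve_patent) is not derivable.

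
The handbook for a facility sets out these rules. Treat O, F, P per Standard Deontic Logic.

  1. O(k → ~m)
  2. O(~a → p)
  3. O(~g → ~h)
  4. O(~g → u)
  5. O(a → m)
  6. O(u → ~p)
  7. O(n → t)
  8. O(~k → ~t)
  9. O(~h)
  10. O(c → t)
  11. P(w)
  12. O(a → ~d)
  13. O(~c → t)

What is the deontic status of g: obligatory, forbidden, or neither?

Obligatory

Premises 10 and 13 are O(c → t) and O(~c → t); every ideal world satisfies c or ~c, so in either case t holds — hence O(t).
Premise 8 is O(~k → ~t); contrapositively O(t → k). Since O(t) holds, K gives O(k).
From O(k) and premise 1, O(k → ~m), we obtain O(~m).
Premise 5 is O(a → m); contrapositively O(~m → ~a). Since O(~m) holds, K gives O(~a).
With premise 2, O(~a → p), the K-axiom yields O(p).
The contrapositive of premise 6 (O(u → ~p)) is O(p → ~u), and O(p) is already established, so O(~u).
Premise 4 is O(~g → u); contrapositively O(~u → g). Since O(~u) holds, K gives O(g).
Premises 3, 7, 9, 11, 12 do not contribute to this derivation.
Hence g is obligatory.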